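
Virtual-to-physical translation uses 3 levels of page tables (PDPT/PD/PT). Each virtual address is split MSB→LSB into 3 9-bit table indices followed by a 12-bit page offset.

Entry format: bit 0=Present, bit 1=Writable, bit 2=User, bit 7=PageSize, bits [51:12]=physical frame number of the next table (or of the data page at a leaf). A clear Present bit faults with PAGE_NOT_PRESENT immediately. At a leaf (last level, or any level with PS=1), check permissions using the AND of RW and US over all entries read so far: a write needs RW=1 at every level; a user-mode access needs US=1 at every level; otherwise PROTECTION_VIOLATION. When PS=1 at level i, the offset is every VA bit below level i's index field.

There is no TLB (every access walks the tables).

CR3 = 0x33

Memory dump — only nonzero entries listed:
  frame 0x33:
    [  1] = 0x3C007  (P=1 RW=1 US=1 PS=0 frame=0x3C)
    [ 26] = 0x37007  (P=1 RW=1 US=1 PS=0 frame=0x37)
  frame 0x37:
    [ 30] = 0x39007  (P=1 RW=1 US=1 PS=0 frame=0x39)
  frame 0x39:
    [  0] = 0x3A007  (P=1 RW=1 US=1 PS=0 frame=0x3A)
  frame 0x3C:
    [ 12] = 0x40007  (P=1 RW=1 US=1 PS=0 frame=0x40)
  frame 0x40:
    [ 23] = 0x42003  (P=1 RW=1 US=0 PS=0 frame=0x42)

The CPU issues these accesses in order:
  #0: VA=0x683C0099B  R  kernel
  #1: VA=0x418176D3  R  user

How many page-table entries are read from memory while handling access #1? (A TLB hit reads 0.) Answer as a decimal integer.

Walk each access:
#0 VA=0x683C0099B (r,kernel):
  [0] read 0x33 idx=26: raw=0x37007 flags P=1 W=1 U=1 S=0
  [1] read 0x37 idx=30: raw=0x39007 flags P=1 W=1 U=1 S=0
  [2] read 0x39 idx=0: raw=0x3A007 flags P=1 W=1 U=1 S=0
  ✓ 0x3A99B  — 3 lookups
#1 VA=0x418176D3 (r,user):
  [0] read 0x33 idx=1: raw=0x3C007 flags P=1 W=1 U=1 S=0
  [1] read 0x3C idx=12: raw=0x40007 flags P=1 W=1 U=1 S=0
  [2] read 0x40 idx=23: raw=0x42003 flags P=1 W=1 U=0 S=0
  ✗ PROTECTION_VIOLATION  [3 reads]

Entries read for #1: 3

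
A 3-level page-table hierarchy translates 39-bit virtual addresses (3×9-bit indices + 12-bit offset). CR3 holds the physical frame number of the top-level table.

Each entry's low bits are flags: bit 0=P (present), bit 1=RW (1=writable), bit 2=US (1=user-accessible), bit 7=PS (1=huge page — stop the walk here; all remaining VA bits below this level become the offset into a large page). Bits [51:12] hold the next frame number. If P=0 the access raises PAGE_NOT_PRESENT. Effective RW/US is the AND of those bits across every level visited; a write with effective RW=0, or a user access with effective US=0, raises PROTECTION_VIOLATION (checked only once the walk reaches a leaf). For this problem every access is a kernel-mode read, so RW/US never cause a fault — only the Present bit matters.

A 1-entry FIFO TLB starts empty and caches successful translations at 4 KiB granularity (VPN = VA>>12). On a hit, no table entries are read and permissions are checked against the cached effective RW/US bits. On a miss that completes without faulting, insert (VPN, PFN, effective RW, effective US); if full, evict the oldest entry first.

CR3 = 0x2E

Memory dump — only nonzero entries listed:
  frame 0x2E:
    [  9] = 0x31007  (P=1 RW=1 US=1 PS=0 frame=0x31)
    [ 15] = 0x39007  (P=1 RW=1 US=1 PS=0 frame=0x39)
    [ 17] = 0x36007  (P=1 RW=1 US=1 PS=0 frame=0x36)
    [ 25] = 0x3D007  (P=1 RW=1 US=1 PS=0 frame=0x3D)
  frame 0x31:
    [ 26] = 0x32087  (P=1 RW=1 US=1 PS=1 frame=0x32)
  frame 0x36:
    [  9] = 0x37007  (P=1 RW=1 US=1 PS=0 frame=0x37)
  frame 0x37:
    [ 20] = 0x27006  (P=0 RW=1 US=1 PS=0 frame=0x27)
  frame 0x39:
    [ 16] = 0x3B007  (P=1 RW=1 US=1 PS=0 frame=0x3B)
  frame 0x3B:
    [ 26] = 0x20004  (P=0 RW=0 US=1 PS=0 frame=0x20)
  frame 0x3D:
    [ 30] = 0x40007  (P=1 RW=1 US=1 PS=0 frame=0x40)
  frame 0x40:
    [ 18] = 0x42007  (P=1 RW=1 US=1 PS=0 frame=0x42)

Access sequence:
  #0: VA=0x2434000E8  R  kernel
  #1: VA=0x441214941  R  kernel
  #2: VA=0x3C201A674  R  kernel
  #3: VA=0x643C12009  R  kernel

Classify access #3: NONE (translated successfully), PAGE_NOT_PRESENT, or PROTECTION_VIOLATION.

Walk each access:
#0 VA=0x2434000E8 (r,kernel):
  L0 @0x2E[9] → 0x31007  P=1,RW=1,US=1,PS=0
  L1 @0x31[26] → 0x32087  P=1,RW=1,US=1,PS=1
  ⇒ phys 0x320E8 (huge @L1)  [2 reads]
#1 VA=0x441214941 (r,kernel):
  L0 @0x2E[17] → 0x36007  P=1,RW=1,US=1,PS=0
  L1 @0x36[9] → 0x37007  P=1,RW=1,US=1,PS=0
  L2 @0x37[20] → 0x27006  P=0,RW=1,US=1,PS=0
  ✗ PAGE_NOT_PRESENT  [3 reads]
#2 VA=0x3C201A674 (r,kernel):
  L0 @0x2E[15] → 0x39007  P=1,RW=1,US=1,PS=0
  L1 @0x39[16] → 0x3B007  P=1,RW=1,US=1,PS=0
  L2 @0x3B[26] → 0x20004  P=0,RW=0,US=1,PS=0
  ✗ PAGE_NOT_PRESENT  [3 reads]
#3 VA=0x643C12009 (r,kernel):
  L0 @0x2E[25] → 0x3D007  P=1,RW=1,US=1,PS=0
  L1 @0x3D[30] → 0x40007  P=1,RW=1,US=1,PS=0
  L2 @0x40[18] → 0x42007  P=1,RW=1,US=1,PS=0
  ⇒ phys 0x42009  [3 reads]

Access #3 fault: NONE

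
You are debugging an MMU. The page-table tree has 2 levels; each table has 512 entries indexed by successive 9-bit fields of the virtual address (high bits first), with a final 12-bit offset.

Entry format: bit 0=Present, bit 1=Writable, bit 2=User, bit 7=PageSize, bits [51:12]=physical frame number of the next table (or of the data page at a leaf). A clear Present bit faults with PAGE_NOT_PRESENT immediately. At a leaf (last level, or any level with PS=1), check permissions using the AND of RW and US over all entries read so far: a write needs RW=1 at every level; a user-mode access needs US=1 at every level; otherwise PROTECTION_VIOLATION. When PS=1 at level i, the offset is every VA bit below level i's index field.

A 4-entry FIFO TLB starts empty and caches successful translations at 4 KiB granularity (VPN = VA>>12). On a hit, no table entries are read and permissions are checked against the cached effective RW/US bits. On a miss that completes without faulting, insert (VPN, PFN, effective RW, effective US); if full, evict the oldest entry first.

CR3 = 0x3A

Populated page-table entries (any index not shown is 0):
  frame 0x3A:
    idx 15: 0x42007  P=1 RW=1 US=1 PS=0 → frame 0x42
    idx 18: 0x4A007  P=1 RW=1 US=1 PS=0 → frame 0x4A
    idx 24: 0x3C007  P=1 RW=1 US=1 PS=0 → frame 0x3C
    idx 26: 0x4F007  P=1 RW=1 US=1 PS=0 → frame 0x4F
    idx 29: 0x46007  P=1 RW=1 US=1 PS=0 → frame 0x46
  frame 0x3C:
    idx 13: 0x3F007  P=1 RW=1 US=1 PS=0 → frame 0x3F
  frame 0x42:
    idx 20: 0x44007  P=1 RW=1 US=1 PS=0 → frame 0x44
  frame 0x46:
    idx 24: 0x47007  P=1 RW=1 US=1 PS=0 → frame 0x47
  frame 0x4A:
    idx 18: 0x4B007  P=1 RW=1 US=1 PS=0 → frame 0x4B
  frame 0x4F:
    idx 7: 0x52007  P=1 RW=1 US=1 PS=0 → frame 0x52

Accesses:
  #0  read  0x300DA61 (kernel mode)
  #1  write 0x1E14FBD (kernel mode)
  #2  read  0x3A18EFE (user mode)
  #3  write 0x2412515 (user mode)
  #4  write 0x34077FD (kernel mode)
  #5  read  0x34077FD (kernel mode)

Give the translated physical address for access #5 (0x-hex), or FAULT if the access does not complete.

Walk each access:
#0 VA=0x300DA61 (r,kernel):
  L0: frame=0x3A idx=24 entry=0x3C007 [P=1 RW=1 US=1 PS=0]
  L1: frame=0x3C idx=13 entry=0x3F007 [P=1 RW=1 US=1 PS=0]
  ⇒ phys 0x3FA61  [2 reads]
#1 VA=0x1E14FBD (w,kernel):
  L0: frame=0x3A idx=15 entry=0x42007 [P=1 RW=1 US=1 PS=0]
  L1: frame=0x42 idx=20 entry=0x44007 [P=1 RW=1 US=1 PS=0]
  ⇒ phys 0x44FBD  [2 reads]
#2 VA=0x3A18EFE (r,user):
  L0: frame=0x3A idx=29 entry=0x46007 [P=1 RW=1 US=1 PS=0]
  L1: frame=0x46 idx=24 entry=0x47007 [P=1 RW=1 US=1 PS=0]
  ⇒ phys 0x47EFE  [2 reads]
#3 VA=0x2412515 (w,user):
  L0: frame=0x3A idx=18 entry=0x4A007 [P=1 RW=1 US=1 PS=0]
  L1: frame=0x4A idx=18 entry=0x4B007 [P=1 RW=1 US=1 PS=0]
  ⇒ phys 0x4B515  [2 reads]
#4 VA=0x34077FD (w,kernel):
  L0: frame=0x3A idx=26 entry=0x4F007 [P=1 RW=1 US=1 PS=0]
  L1: frame=0x4F idx=7 entry=0x52007 [P=1 RW=1 US=1 PS=0]
  ⇒ phys 0x527FD  [2 reads]
#5 VA=0x34077FD (r,kernel):
  TLB hit vpn=0x3407 → PA=0x527FD

Access #5 PA: 0x527FD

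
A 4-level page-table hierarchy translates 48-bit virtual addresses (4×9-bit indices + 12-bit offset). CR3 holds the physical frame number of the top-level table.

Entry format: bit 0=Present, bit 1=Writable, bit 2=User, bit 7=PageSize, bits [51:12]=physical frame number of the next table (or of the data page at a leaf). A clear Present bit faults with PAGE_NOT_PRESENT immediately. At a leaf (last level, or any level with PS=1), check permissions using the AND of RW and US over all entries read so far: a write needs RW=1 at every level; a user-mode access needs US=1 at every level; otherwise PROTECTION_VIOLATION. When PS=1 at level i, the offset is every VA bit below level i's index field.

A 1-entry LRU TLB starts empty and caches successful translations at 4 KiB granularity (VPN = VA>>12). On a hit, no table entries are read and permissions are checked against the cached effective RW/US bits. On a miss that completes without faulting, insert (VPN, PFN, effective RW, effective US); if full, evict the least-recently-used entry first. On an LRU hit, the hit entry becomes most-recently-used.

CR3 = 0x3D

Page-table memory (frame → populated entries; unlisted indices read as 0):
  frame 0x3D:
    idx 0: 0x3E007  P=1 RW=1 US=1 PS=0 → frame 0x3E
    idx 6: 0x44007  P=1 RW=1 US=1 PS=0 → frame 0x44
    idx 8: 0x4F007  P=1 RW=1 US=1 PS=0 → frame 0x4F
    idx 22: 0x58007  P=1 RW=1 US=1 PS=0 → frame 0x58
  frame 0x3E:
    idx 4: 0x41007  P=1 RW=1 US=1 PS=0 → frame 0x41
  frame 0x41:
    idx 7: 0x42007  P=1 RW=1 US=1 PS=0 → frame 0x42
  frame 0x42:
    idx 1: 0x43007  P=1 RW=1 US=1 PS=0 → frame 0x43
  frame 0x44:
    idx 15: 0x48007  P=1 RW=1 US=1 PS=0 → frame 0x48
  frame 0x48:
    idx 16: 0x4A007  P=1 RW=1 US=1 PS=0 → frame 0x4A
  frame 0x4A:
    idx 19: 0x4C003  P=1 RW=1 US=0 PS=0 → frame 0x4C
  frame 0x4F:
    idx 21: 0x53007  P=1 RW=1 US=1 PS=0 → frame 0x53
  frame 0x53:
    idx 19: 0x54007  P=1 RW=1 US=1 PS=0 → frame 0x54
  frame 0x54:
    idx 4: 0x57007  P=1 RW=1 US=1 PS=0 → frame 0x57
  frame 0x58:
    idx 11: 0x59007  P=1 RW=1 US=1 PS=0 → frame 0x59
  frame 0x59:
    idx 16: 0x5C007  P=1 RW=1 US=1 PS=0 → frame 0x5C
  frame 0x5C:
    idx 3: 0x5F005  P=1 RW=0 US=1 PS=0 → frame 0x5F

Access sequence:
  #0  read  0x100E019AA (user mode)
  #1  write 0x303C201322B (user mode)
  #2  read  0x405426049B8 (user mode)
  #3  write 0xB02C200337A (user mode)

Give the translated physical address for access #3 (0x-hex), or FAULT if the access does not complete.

Walk each access:
#0 VA=0x100E019AA (r,user):
  lvl0: tbl 0x3D, slot 0 ⇒ 0x3E007 (P1/RW1/US1/PS0)
  lvl1: tbl 0x3E, slot 4 ⇒ 0x41007 (P1/RW1/US1/PS0)
  lvl2: tbl 0x41, slot 7 ⇒ 0x42007 (P1/RW1/US1/PS0)
  lvl3: tbl 0x42, slot 1 ⇒ 0x43007 (P1/RW1/US1/PS0)
  ⇒ phys 0x439AA  [4 reads]
#1 VA=0x303C201322B (w,user):
  lvl0: tbl 0x3D, slot 6 ⇒ 0x44007 (P1/RW1/US1/PS0)
  lvl1: tbl 0x44, slot 15 ⇒ 0x48007 (P1/RW1/US1/PS0)
  lvl2: tbl 0x48, slot 16 ⇒ 0x4A007 (P1/RW1/US1/PS0)
  lvl3: tbl 0x4A, slot 19 ⇒ 0x4C003 (P1/RW1/US0/PS0)
  ✗ PROTECTION_VIOLATION  [4 reads]
#2 VA=0x405426049B8 (r,user):
  lvl0: tbl 0x3D, slot 8 ⇒ 0x4F007 (P1/RW1/US1/PS0)
  lvl1: tbl 0x4F, slot 21 ⇒ 0x53007 (P1/RW1/US1/PS0)
  lvl2: tbl 0x53, slot 19 ⇒ 0x54007 (P1/RW1/US1/PS0)
  lvl3: tbl 0x54, slot 4 ⇒ 0x57007 (P1/RW1/US1/PS0)
  ⇒ phys 0x579B8  [4 reads]
#3 VA=0xB02C200337A (w,user):
  lvl0: tbl 0x3D, slot 22 ⇒ 0x58007 (P1/RW1/US1/PS0)
  lvl1: tbl 0x58, slot 11 ⇒ 0x59007 (P1/RW1/US1/PS0)
  lvl2: tbl 0x59, slot 16 ⇒ 0x5C007 (P1/RW1/US1/PS0)
  lvl3: tbl 0x5C, slot 3 ⇒ 0x5F005 (P1/RW0/US1/PS0)
  ✗ PROTECTION_VIOLATION  [4 reads]

Access #3 PA: FAULT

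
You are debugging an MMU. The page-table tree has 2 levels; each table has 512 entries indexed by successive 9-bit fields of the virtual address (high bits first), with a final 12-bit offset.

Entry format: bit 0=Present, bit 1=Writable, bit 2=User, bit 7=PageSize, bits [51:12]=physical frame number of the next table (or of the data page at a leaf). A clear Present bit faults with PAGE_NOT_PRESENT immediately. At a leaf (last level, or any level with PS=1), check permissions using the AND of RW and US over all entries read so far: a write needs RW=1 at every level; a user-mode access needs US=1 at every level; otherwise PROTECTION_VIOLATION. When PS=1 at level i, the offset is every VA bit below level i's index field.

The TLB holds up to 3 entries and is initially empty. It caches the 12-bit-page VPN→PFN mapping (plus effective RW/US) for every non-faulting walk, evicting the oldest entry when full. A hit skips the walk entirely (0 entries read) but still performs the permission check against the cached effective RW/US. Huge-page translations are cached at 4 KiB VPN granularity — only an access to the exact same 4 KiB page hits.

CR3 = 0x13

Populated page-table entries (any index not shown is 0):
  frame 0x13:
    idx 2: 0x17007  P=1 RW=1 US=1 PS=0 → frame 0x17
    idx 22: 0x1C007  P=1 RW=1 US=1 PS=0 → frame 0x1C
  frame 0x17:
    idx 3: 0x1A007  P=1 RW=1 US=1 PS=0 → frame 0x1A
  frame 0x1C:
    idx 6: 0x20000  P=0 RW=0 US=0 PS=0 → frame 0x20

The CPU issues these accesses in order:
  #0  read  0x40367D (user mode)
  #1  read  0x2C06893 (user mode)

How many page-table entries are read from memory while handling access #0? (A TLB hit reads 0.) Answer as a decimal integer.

Trace:
#0 VA=0x40367D (r,user):
  lvl0: tbl 0x13, slot 2 ⇒ 0x17007 (P1/RW1/US1/PS0)
  lvl1: tbl 0x17, slot 3 ⇒ 0x1A007 (P1/RW1/US1/PS0)
  → PA=0x1A67D  (2 entries read)
#1 VA=0x2C06893 (r,user):
  lvl0: tbl 0x13, slot 22 ⇒ 0x1C007 (P1/RW1/US1/PS0)
  lvl1: tbl 0x1C, slot 6 ⇒ 0x20000 (P0/RW0/US0/PS0)
  ✗ PAGE_NOT_PRESENT  [2 reads]

Entries read for #0: 2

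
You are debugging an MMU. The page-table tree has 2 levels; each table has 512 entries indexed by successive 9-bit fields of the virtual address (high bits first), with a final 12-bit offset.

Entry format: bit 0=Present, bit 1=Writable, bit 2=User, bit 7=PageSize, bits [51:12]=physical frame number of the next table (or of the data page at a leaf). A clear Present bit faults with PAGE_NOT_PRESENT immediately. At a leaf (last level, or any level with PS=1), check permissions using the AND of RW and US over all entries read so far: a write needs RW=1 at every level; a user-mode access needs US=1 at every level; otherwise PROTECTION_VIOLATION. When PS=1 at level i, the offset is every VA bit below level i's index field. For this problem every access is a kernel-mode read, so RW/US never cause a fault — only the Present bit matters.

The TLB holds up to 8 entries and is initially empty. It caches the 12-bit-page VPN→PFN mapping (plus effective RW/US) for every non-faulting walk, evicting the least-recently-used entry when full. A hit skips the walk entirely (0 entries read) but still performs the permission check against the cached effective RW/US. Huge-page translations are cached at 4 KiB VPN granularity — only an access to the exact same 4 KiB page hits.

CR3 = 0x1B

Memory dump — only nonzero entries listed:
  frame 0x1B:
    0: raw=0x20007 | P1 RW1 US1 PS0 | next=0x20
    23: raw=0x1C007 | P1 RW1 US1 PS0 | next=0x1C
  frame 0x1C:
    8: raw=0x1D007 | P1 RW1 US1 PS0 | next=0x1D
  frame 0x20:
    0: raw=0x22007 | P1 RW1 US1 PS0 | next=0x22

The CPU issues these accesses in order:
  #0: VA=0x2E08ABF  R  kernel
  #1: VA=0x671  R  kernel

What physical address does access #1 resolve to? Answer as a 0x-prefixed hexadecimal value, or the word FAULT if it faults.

Walk each access:
#0 VA=0x2E08ABF (r,kernel):
  L0 @0x1B[23] → 0x1C007  P=1,RW=1,US=1,PS=0
  L1 @0x1C[8] → 0x1D007  P=1,RW=1,US=1,PS=0
  ✓ 0x1DABF  — 2 lookups
#1 VA=0x671 (r,kernel):
  L0 @0x1B[0] → 0x20007  P=1,RW=1,US=1,PS=0
  L1 @0x20[0] → 0x22007  P=1,RW=1,US=1,PS=0
  ✓ 0x22671  — 2 lookups

Access #1 PA: 0x22671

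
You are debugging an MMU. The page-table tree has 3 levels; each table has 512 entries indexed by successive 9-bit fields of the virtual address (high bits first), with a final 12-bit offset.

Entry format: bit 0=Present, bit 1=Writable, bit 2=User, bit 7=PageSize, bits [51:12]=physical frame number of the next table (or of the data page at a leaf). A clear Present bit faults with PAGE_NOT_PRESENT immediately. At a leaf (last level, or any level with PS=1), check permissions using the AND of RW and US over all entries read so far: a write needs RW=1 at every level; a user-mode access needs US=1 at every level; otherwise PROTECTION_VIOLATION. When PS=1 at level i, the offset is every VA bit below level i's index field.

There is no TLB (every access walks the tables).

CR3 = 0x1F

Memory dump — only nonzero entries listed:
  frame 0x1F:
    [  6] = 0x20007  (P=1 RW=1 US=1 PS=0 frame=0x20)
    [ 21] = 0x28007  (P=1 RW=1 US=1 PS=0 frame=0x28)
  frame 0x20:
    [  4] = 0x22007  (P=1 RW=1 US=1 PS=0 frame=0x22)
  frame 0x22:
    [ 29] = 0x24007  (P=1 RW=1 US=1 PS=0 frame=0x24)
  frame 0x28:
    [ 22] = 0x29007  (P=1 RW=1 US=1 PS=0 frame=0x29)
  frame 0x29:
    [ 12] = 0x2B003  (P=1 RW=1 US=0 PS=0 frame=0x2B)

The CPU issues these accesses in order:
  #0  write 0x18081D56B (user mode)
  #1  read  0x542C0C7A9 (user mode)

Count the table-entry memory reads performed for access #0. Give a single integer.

Per-access translation:
#0 VA=0x18081D56B (w,user):
  L0 @0x1F[6] → 0x20007  P=1,RW=1,US=1,PS=0
  L1 @0x20[4] → 0x22007  P=1,RW=1,US=1,PS=0
  L2 @0x22[29] → 0x24007  P=1,RW=1,US=1,PS=0
  ⇒ phys 0x2456B  [3 reads]
#1 VA=0x542C0C7A9 (r,user):
  L0 @0x1F[21] → 0x28007  P=1,RW=1,US=1,PS=0
  L1 @0x28[22] → 0x29007  P=1,RW=1,US=1,PS=0
  L2 @0x29[12] → 0x2B003  P=1,RW=1,US=0,PS=0
  ✗ PROTECTION_VIOLATION  [3 reads]

Entries read for #0: 3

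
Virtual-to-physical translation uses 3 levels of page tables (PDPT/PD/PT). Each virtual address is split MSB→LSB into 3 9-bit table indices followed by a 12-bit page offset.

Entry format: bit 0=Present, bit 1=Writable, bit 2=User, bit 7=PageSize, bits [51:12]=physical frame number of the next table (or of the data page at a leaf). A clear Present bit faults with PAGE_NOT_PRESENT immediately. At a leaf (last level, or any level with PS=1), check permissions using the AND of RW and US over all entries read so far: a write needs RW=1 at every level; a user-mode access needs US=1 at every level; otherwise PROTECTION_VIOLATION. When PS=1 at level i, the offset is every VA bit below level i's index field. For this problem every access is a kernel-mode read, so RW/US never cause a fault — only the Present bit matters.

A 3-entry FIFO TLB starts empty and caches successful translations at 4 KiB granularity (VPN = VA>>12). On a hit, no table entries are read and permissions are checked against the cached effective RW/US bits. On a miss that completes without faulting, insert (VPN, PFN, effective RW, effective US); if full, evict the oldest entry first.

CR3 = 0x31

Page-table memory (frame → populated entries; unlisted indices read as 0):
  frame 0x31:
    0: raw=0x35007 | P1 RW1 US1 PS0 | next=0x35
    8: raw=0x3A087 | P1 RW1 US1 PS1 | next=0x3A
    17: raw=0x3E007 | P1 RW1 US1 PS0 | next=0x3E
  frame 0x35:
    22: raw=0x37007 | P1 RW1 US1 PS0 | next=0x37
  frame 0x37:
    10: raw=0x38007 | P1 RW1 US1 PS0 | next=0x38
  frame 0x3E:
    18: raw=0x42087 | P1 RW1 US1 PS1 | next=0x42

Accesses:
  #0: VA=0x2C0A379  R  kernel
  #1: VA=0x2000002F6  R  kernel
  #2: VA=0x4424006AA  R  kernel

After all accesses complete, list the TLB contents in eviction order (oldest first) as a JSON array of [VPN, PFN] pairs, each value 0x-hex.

Walk each access:
#0 VA=0x2C0A379 (r,kernel):
  lvl0: tbl 0x31, slot 0 ⇒ 0x35007 (P1/RW1/US1/PS0)
  lvl1: tbl 0x35, slot 22 ⇒ 0x37007 (P1/RW1/US1/PS0)
  lvl2: tbl 0x37, slot 10 ⇒ 0x38007 (P1/RW1/US1/PS0)
  → PA=0x38379  (3 entries read)
#1 VA=0x2000002F6 (r,kernel):
  lvl0: tbl 0x31, slot 8 ⇒ 0x3A087 (P1/RW1/US1/PS1)
  → PA=0x3A2F6 (huge @L0)  (1 entries read)
#2 VA=0x4424006AA (r,kernel):
  lvl0: tbl 0x31, slot 17 ⇒ 0x3E007 (P1/RW1/US1/PS0)
  lvl1: tbl 0x3E, slot 18 ⇒ 0x42087 (P1/RW1/US1/PS1)
  → PA=0x426AA (huge @L1)  (2 entries read)

TLB: [["0x2C0A", "0x38"], ["0x200000", "0x3A"], ["0x442400", "0x42"]]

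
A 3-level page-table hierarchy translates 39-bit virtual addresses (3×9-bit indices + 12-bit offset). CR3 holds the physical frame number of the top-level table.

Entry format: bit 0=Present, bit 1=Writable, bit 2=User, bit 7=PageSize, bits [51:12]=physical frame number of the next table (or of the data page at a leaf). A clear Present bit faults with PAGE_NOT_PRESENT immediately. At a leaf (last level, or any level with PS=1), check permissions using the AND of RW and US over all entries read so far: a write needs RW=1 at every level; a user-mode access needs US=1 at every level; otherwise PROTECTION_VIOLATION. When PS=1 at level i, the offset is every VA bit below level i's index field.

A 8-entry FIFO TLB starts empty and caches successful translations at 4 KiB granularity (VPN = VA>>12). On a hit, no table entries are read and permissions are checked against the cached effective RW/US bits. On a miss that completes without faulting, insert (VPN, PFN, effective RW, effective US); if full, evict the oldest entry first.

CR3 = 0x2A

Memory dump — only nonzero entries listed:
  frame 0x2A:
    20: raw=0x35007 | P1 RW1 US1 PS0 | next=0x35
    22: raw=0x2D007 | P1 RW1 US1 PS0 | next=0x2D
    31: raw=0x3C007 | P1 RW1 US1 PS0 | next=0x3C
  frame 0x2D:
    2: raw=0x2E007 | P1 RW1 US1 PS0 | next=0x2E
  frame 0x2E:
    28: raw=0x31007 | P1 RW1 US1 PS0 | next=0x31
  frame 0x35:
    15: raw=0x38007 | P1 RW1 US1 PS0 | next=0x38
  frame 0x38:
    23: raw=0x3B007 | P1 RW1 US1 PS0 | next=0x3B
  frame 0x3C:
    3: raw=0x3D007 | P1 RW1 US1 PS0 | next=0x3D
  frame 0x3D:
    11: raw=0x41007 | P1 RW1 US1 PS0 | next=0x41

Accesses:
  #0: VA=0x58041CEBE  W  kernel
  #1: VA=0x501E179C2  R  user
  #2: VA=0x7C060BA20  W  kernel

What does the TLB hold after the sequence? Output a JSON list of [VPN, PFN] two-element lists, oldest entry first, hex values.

Per-access translation:
#0 VA=0x58041CEBE (w,kernel):
  L0: frame=0x2A idx=22 entry=0x2D007 [P=1 RW=1 US=1 PS=0]
  L1: frame=0x2D idx=2 entry=0x2E007 [P=1 RW=1 US=1 PS=0]
  L2: frame=0x2E idx=28 entry=0x31007 [P=1 RW=1 US=1 PS=0]
  ⇒ phys 0x31EBE  [3 reads]
#1 VA=0x501E179C2 (r,user):
  L0: frame=0x2A idx=20 entry=0x35007 [P=1 RW=1 US=1 PS=0]
  L1: frame=0x35 idx=15 entry=0x38007 [P=1 RW=1 US=1 PS=0]
  L2: frame=0x38 idx=23 entry=0x3B007 [P=1 RW=1 US=1 PS=0]
  ⇒ phys 0x3B9C2  [3 reads]
#2 VA=0x7C060BA20 (w,kernel):
  L0: frame=0x2A idx=31 entry=0x3C007 [P=1 RW=1 US=1 PS=0]
  L1: frame=0x3C idx=3 entry=0x3D007 [P=1 RW=1 US=1 PS=0]
  L2: frame=0x3D idx=11 entry=0x41007 [P=1 RW=1 US=1 PS=0]
  ⇒ phys 0x41A20  [3 reads]

TLB: [["0x58041C", "0x31"], ["0x501E17", "0x3B"], ["0x7C060B", "0x41"]]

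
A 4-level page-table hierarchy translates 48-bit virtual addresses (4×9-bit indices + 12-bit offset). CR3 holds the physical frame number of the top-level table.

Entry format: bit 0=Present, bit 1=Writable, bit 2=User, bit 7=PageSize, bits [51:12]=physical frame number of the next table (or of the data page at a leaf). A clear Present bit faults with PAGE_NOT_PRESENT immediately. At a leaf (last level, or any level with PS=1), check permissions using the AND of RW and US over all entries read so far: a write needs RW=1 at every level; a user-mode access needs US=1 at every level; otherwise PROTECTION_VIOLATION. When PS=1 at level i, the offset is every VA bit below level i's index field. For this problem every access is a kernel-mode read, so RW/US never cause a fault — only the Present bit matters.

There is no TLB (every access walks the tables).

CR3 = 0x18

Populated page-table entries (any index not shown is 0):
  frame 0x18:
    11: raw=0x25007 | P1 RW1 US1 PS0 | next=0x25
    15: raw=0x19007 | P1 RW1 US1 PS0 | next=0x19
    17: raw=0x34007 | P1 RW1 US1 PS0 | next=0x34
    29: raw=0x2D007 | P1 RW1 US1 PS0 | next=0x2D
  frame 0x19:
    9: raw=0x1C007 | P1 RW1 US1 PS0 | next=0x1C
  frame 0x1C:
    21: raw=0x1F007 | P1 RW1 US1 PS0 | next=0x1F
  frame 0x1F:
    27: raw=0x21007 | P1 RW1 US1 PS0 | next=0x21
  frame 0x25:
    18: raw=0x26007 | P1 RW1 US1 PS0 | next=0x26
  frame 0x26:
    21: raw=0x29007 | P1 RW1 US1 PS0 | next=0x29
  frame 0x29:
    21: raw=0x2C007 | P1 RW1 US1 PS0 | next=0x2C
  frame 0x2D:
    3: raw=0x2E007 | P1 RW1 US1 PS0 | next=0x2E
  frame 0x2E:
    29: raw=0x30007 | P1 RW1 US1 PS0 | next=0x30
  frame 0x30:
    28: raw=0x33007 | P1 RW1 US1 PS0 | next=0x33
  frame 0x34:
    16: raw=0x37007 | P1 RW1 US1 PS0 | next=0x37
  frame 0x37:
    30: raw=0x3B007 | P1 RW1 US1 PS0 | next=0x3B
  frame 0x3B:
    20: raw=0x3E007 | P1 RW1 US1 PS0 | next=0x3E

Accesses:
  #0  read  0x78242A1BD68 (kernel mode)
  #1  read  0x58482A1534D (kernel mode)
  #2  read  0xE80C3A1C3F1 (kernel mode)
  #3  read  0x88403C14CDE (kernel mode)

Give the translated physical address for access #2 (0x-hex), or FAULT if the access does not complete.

Per-access translation:
#0 VA=0x78242A1BD68 (r,kernel):
  lvl0: tbl 0x18, slot 15 ⇒ 0x19007 (P1/RW1/US1/PS0)
  lvl1: tbl 0x19, slot 9 ⇒ 0x1C007 (P1/RW1/US1/PS0)
  lvl2: tbl 0x1C, slot 21 ⇒ 0x1F007 (P1/RW1/US1/PS0)
  lvl3: tbl 0x1F, slot 27 ⇒ 0x21007 (P1/RW1/US1/PS0)
  ✓ 0x21D68  — 4 lookups
#1 VA=0x58482A1534D (r,kernel):
  lvl0: tbl 0x18, slot 11 ⇒ 0x25007 (P1/RW1/US1/PS0)
  lvl1: tbl 0x25, slot 18 ⇒ 0x26007 (P1/RW1/US1/PS0)
  lvl2: tbl 0x26, slot 21 ⇒ 0x29007 (P1/RW1/US1/PS0)
  lvl3: tbl 0x29, slot 21 ⇒ 0x2C007 (P1/RW1/US1/PS0)
  ✓ 0x2C34D  — 4 lookups
#2 VA=0xE80C3A1C3F1 (r,kernel):
  lvl0: tbl 0x18, slot 29 ⇒ 0x2D007 (P1/RW1/US1/PS0)
  lvl1: tbl 0x2D, slot 3 ⇒ 0x2E007 (P1/RW1/US1/PS0)
  lvl2: tbl 0x2E, slot 29 ⇒ 0x30007 (P1/RW1/US1/PS0)
  lvl3: tbl 0x30, slot 28 ⇒ 0x33007 (P1/RW1/US1/PS0)
  ✓ 0x333F1  — 4 lookups
#3 VA=0x88403C14CDE (r,kernel):
  lvl0: tbl 0x18, slot 17 ⇒ 0x34007 (P1/RW1/US1/PS0)
  lvl1: tbl 0x34, slot 16 ⇒ 0x37007 (P1/RW1/US1/PS0)
  lvl2: tbl 0x37, slot 30 ⇒ 0x3B007 (P1/RW1/US1/PS0)
  lvl3: tbl 0x3B, slot 20 ⇒ 0x3E007 (P1/RW1/US1/PS0)
  ✓ 0x3ECDE  — 4 lookups

Access #2 PA: 0x333F1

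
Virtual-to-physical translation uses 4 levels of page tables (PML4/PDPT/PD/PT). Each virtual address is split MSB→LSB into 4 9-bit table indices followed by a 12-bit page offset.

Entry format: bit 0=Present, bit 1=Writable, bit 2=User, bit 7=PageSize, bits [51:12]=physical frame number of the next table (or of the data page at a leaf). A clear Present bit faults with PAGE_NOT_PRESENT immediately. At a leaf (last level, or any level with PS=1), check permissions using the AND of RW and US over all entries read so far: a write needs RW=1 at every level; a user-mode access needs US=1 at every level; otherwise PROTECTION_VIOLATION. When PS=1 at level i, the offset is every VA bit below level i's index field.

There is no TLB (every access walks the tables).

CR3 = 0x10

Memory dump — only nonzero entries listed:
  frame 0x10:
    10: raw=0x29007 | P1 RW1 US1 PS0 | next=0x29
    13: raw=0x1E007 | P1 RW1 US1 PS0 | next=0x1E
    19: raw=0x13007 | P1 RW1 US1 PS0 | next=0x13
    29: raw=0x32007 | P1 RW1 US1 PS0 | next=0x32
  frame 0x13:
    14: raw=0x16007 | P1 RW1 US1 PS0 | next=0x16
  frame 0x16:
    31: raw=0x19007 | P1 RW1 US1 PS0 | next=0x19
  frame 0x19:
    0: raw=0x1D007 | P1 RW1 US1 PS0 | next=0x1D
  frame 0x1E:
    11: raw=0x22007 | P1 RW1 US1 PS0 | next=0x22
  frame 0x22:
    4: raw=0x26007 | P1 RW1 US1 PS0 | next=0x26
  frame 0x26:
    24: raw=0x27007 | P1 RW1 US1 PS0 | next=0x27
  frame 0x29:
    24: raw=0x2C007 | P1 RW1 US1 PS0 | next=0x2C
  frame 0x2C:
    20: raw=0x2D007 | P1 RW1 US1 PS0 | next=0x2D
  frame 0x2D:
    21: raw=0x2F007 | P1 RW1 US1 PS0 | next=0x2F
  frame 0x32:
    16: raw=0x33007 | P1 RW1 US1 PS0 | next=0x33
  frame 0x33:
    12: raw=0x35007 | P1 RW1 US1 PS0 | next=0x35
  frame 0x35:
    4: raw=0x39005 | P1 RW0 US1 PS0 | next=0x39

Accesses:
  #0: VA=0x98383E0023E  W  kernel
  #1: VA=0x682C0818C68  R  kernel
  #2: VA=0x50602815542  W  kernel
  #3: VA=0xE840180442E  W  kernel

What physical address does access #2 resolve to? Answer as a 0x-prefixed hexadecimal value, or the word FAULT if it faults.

Walk each access:
#0 VA=0x98383E0023E (w,kernel):
  L0: frame=0x10 idx=19 entry=0x13007 [P=1 RW=1 US=1 PS=0]
  L1: frame=0x13 idx=14 entry=0x16007 [P=1 RW=1 US=1 PS=0]
  L2: frame=0x16 idx=31 entry=0x19007 [P=1 RW=1 US=1 PS=0]
  L3: frame=0x19 idx=0 entry=0x1D007 [P=1 RW=1 US=1 PS=0]
  ✓ 0x1D23E  — 4 lookups
#1 VA=0x682C0818C68 (r,kernel):
  L0: frame=0x10 idx=13 entry=0x1E007 [P=1 RW=1 US=1 PS=0]
  L1: frame=0x1E idx=11 entry=0x22007 [P=1 RW=1 US=1 PS=0]
  L2: frame=0x22 idx=4 entry=0x26007 [P=1 RW=1 US=1 PS=0]
  L3: frame=0x26 idx=24 entry=0x27007 [P=1 RW=1 US=1 PS=0]
  ✓ 0x27C68  — 4 lookups
#2 VA=0x50602815542 (w,kernel):
  L0: frame=0x10 idx=10 entry=0x29007 [P=1 RW=1 US=1 PS=0]
  L1: frame=0x29 idx=24 entry=0x2C007 [P=1 RW=1 US=1 PS=0]
  L2: frame=0x2C idx=20 entry=0x2D007 [P=1 RW=1 US=1 PS=0]
  L3: frame=0x2D idx=21 entry=0x2F007 [P=1 RW=1 US=1 PS=0]
  ✓ 0x2F542  — 4 lookups
#3 VA=0xE840180442E (w,kernel):
  L0: frame=0x10 idx=29 entry=0x32007 [P=1 RW=1 US=1 PS=0]
  L1: frame=0x32 idx=16 entry=0x33007 [P=1 RW=1 US=1 PS=0]
  L2: frame=0x33 idx=12 entry=0x35007 [P=1 RW=1 US=1 PS=0]
  L3: frame=0x35 idx=4 entry=0x39005 [P=1 RW=0 US=1 PS=0]
  → PROTECTION_VIOLATION  (4 entries read)

Access #2 PA: 0x2F542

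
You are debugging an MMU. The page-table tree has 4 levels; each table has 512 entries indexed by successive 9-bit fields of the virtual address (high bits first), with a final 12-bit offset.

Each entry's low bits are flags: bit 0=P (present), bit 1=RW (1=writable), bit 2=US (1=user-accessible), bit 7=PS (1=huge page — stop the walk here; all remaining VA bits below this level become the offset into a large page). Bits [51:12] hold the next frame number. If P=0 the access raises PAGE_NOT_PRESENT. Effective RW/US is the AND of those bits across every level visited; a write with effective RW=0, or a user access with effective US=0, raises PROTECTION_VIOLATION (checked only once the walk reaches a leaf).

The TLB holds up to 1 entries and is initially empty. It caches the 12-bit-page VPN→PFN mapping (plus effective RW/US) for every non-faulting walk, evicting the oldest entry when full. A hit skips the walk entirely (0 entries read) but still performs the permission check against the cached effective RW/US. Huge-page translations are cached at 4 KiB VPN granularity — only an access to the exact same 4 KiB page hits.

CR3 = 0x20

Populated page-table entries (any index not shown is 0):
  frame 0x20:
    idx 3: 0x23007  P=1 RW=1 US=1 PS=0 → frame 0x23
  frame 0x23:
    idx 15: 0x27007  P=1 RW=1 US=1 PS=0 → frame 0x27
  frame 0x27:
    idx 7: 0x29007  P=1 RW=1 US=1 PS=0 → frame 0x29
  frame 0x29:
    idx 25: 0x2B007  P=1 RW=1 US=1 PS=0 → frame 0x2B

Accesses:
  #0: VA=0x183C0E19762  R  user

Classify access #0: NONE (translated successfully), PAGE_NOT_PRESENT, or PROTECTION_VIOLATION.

Trace:
#0 VA=0x183C0E19762 (r,user):
  L0: frame=0x20 idx=3 entry=0x23007 [P=1 RW=1 US=1 PS=0]
  L1: frame=0x23 idx=15 entry=0x27007 [P=1 RW=1 US=1 PS=0]
  L2: frame=0x27 idx=7 entry=0x29007 [P=1 RW=1 US=1 PS=0]
  L3: frame=0x29 idx=25 entry=0x2B007 [P=1 RW=1 US=1 PS=0]
  → PA=0x2B762  (4 entries read)

Access #0 fault: NONE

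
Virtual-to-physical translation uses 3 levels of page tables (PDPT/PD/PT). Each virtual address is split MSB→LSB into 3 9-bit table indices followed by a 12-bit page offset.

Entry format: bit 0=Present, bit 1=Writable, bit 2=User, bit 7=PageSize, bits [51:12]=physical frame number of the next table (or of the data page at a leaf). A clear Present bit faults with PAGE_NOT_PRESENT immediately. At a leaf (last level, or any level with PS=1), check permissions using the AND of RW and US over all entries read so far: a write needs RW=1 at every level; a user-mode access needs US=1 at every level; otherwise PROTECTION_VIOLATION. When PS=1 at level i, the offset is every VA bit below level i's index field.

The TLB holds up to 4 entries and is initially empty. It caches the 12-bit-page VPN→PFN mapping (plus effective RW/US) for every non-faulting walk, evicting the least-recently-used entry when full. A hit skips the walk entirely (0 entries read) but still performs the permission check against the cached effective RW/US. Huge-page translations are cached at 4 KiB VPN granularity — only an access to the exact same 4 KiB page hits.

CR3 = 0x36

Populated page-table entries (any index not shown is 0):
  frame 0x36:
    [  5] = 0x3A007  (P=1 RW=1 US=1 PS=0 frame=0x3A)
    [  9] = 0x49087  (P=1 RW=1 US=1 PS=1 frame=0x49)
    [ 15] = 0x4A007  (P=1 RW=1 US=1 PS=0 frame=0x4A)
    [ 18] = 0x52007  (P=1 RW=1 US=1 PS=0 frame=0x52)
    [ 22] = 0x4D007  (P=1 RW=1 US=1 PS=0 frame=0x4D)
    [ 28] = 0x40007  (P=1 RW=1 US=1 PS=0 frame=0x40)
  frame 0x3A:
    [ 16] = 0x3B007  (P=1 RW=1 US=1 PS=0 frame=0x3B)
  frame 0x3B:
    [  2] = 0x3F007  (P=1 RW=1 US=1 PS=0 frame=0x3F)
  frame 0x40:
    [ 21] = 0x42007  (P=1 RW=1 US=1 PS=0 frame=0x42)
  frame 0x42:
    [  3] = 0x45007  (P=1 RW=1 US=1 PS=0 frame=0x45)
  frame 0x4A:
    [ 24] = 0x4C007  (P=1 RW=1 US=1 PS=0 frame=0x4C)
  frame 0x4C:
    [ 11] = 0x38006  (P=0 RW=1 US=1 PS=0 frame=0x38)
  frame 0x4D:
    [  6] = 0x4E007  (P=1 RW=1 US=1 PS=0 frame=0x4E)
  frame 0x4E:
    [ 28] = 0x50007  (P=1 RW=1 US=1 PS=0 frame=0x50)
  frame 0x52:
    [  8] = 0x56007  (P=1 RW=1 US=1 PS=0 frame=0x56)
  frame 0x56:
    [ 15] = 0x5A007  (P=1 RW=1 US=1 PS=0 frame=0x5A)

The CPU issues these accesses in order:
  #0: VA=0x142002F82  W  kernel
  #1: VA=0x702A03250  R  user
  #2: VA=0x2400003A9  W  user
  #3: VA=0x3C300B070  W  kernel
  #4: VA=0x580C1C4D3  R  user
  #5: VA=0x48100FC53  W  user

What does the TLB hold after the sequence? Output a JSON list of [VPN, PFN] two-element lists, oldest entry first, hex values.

Per-access translation:
#0 VA=0x142002F82 (w,kernel):
  L0 @0x36[5] → 0x3A007  P=1,RW=1,US=1,PS=0
  L1 @0x3A[16] → 0x3B007  P=1,RW=1,US=1,PS=0
  L2 @0x3B[2] → 0x3F007  P=1,RW=1,US=1,PS=0
  ✓ 0x3FF82  — 3 lookups
#1 VA=0x702A03250 (r,user):
  L0 @0x36[28] → 0x40007  P=1,RW=1,US=1,PS=0
  L1 @0x40[21] → 0x42007  P=1,RW=1,US=1,PS=0
  L2 @0x42[3] → 0x45007  P=1,RW=1,US=1,PS=0
  ✓ 0x45250  — 3 lookups
#2 VA=0x2400003A9 (w,user):
  L0 @0x36[9] → 0x49087  P=1,RW=1,US=1,PS=1
  ✓ 0x493A9 (huge @L0)  — 1 lookups
#3 VA=0x3C300B070 (w,kernel):
  L0 @0x36[15] → 0x4A007  P=1,RW=1,US=1,PS=0
  L1 @0x4A[24] → 0x4C007  P=1,RW=1,US=1,PS=0
  L2 @0x4C[11] → 0x38006  P=0,RW=1,US=1,PS=0
  ⇒ fault: PAGE_NOT_PRESENT  — 3 lookups
#4 VA=0x580C1C4D3 (r,user):
  L0 @0x36[22] → 0x4D007  P=1,RW=1,US=1,PS=0
  L1 @0x4D[6] → 0x4E007  P=1,RW=1,US=1,PS=0
  L2 @0x4E[28] → 0x50007  P=1,RW=1,US=1,PS=0
  ✓ 0x504D3  — 3 lookups
#5 VA=0x48100FC53 (w,user):
  L0 @0x36[18] → 0x52007  P=1,RW=1,US=1,PS=0
  L1 @0x52[8] → 0x56007  P=1,RW=1,US=1,PS=0
  L2 @0x56[15] → 0x5A007  P=1,RW=1,US=1,PS=0
  ✓ 0x5AC53  — 3 lookups

TLB: [["0x702A03", "0x45"], ["0x240000", "0x49"], ["0x580C1C", "0x50"], ["0x48100F", "0x5A"]]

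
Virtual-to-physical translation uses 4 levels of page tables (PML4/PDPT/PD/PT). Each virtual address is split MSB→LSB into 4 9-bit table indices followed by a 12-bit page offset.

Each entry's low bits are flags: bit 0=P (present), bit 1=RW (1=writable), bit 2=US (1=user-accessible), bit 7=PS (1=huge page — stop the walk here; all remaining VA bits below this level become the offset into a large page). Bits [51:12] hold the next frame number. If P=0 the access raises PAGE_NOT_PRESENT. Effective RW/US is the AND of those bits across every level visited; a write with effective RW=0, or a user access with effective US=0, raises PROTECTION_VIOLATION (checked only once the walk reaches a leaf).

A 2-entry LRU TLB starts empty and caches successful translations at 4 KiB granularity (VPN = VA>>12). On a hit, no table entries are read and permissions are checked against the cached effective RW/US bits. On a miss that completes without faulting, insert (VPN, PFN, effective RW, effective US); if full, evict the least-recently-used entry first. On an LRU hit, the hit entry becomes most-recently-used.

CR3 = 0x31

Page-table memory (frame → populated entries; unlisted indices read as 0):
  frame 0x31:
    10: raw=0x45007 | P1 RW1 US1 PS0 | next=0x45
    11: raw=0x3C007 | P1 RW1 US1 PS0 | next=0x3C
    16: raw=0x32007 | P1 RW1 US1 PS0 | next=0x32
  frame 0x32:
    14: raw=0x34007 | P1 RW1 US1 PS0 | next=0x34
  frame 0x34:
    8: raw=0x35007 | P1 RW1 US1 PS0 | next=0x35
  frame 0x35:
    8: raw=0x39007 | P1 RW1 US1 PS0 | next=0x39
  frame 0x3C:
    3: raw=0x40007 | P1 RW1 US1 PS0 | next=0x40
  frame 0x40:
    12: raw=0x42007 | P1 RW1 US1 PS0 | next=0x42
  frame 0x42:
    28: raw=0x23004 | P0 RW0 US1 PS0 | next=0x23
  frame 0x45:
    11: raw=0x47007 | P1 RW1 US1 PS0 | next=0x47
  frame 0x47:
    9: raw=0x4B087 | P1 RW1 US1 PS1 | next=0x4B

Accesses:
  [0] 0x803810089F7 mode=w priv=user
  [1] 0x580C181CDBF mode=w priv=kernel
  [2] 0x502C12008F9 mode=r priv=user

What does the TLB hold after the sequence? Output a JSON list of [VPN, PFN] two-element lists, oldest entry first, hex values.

Trace:
#0 VA=0x803810089F7 (w,user):
  lvl0: tbl 0x31, slot 16 ⇒ 0x32007 (P1/RW1/US1/PS0)
  lvl1: tbl 0x32, slot 14 ⇒ 0x34007 (P1/RW1/US1/PS0)
  lvl2: tbl 0x34, slot 8 ⇒ 0x35007 (P1/RW1/US1/PS0)
  lvl3: tbl 0x35, slot 8 ⇒ 0x39007 (P1/RW1/US1/PS0)
  → PA=0x399F7  (4 entries read)
#1 VA=0x580C181CDBF (w,kernel):
  lvl0: tbl 0x31, slot 11 ⇒ 0x3C007 (P1/RW1/US1/PS0)
  lvl1: tbl 0x3C, slot 3 ⇒ 0x40007 (P1/RW1/US1/PS0)
  lvl2: tbl 0x40, slot 12 ⇒ 0x42007 (P1/RW1/US1/PS0)
  lvl3: tbl 0x42, slot 28 ⇒ 0x23004 (P0/RW0/US1/PS0)
  ✗ PAGE_NOT_PRESENT  [4 reads]
#2 VA=0x502C12008F9 (r,user):
  lvl0: tbl 0x31, slot 10 ⇒ 0x45007 (P1/RW1/US1/PS0)
  lvl1: tbl 0x45, slot 11 ⇒ 0x47007 (P1/RW1/US1/PS0)
  lvl2: tbl 0x47, slot 9 ⇒ 0x4B087 (P1/RW1/US1/PS1)
  → PA=0x4B8F9 (huge @L2)  (3 entries read)

TLB: [["0x80381008", "0x39"], ["0x502C1200", "0x4B"]]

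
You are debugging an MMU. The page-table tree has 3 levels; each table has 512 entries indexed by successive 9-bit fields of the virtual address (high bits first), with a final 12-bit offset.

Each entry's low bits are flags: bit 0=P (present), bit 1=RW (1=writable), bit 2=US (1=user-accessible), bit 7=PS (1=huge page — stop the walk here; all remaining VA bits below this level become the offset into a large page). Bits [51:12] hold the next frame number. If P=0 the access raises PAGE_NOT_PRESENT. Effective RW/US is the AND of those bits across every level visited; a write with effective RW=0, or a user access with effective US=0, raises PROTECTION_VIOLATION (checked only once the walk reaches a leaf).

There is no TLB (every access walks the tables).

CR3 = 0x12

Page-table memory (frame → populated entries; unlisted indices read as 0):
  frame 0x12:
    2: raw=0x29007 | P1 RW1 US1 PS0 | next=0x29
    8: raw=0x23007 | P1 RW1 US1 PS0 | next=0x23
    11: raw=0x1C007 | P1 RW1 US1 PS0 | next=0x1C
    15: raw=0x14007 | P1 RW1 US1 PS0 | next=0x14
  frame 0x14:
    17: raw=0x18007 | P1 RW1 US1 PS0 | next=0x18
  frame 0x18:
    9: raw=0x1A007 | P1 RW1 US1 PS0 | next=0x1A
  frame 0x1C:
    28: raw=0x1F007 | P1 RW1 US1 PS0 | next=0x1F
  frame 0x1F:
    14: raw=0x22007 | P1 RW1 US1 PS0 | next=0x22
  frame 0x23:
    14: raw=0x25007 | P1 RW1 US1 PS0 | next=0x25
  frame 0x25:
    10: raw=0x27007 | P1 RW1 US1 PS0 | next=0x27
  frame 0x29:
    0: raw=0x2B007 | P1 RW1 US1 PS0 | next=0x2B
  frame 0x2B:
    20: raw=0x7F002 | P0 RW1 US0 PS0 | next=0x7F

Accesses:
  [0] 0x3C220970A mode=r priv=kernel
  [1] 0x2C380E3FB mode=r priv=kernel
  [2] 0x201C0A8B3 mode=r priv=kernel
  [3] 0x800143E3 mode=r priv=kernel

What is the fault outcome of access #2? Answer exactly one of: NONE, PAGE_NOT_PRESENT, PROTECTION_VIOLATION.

Per-access translation:
#0 VA=0x3C220970A (r,kernel):
  L0 @0x12[15] → 0x14007  P=1,RW=1,US=1,PS=0
  L1 @0x14[17] → 0x18007  P=1,RW=1,US=1,PS=0
  L2 @0x18[9] → 0x1A007  P=1,RW=1,US=1,PS=0
  ⇒ phys 0x1A70A  [3 reads]
#1 VA=0x2C380E3FB (r,kernel):
  L0 @0x12[11] → 0x1C007  P=1,RW=1,US=1,PS=0
  L1 @0x1C[28] → 0x1F007  P=1,RW=1,US=1,PS=0
  L2 @0x1F[14] → 0x22007  P=1,RW=1,US=1,PS=0
  ⇒ phys 0x223FB  [3 reads]
#2 VA=0x201C0A8B3 (r,kernel):
  L0 @0x12[8] → 0x23007  P=1,RW=1,US=1,PS=0
  L1 @0x23[14] → 0x25007  P=1,RW=1,US=1,PS=0
  L2 @0x25[10] → 0x27007  P=1,RW=1,US=1,PS=0
  ⇒ phys 0x278B3  [3 reads]
#3 VA=0x800143E3 (r,kernel):
  L0 @0x12[2] → 0x29007  P=1,RW=1,US=1,PS=0
  L1 @0x29[0] → 0x2B007  P=1,RW=1,US=1,PS=0
  L2 @0x2B[20] → 0x7F002  P=0,RW=1,US=0,PS=0
  ⇒ fault: PAGE_NOT_PRESENT  — 3 lookups

Access #2 fault: NONE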